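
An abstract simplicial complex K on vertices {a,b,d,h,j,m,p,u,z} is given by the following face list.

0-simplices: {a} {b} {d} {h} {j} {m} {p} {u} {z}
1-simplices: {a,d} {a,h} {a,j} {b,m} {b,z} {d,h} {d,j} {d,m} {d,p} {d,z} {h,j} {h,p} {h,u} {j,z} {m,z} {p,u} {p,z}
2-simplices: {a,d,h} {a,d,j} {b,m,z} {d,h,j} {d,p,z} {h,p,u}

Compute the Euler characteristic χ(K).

χ(K)=-2

n_0=9 n_1=17 n_2=6
χ=+9−17+6=-2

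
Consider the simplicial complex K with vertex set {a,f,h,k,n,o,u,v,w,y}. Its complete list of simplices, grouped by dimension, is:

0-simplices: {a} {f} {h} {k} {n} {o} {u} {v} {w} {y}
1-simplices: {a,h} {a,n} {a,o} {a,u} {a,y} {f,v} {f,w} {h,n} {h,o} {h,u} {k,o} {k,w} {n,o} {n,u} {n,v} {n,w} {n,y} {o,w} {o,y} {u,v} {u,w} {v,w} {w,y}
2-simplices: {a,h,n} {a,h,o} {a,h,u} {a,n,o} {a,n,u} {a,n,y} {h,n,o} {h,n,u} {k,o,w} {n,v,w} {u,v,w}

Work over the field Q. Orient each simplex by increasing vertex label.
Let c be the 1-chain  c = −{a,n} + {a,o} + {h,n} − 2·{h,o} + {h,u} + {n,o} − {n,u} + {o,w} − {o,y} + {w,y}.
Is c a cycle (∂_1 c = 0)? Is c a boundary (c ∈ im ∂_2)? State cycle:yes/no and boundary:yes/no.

n_0=10 n_1=23 n_2=11  [Q]
∂1: piv[ah,an,ao,au,ay,fv,fw,ko,kw] rk=9  ker:hn,ho,hu,no,nu,nv,nw,ny,ow,oy,uv,uw,vw,wy
∂2: piv[ahn,aho,ahu,ano,anu,any,kow,nvw,uvw] rk=9  ker:hno,hnu
∂1c = 0
c vs im∂2: residual ≠ 0 ⇒ not boundary

cycle:yes boundary:no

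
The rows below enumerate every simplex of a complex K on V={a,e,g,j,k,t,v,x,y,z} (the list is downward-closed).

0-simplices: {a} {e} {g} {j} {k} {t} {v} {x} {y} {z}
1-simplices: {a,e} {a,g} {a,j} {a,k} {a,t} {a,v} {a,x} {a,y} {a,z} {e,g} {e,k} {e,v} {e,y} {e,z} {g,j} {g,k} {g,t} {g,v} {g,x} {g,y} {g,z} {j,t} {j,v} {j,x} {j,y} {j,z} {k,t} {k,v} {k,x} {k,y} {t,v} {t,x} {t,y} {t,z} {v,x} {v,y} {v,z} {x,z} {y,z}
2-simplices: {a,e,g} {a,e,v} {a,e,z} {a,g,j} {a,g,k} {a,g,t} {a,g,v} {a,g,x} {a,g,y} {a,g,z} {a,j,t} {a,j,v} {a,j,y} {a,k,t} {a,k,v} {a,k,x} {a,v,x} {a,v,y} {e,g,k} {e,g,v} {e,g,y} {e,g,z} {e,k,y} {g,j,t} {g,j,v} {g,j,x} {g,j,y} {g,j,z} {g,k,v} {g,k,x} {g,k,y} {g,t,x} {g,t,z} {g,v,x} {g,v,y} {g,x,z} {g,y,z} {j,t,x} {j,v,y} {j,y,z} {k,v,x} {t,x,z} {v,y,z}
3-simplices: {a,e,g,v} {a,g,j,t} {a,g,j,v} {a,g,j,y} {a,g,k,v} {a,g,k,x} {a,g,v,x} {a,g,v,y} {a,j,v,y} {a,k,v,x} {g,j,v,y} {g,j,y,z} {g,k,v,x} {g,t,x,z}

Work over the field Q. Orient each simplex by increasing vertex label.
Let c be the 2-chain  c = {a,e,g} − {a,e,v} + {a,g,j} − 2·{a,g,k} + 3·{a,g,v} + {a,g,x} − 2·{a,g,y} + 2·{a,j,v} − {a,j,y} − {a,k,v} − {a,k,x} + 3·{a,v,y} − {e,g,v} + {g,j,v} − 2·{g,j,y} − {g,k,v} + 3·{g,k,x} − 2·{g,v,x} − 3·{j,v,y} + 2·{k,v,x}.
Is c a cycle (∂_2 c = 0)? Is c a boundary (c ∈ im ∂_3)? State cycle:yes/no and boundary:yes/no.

n_0=10 n_1=39 n_2=43 n_3=14  [Q]
∂1: piv[ae,ag,aj,ak,at,av,ax,ay,az] rk=9  ker:eg,ek,ev,ey,ez,gj,gk,gt,gv,gx,gy,gz,jt,jv,jx,jy,jz,kt,kv,kx,ky,tv,tx,ty,tz,vx,vy,vz,xz,yz
∂2: piv[aeg,aev,aez,agj,agk,agt,agv,agx,agy,agz,ajt,ajv,ajy,akt,akv,akx,avx,avy,egk,egy,eky,gjx,gjz,gtx,gtz,gxz,gyz,vyz] rk=28  ker:egv,egz,gjt,gjv,gjy,gkv,gkx,gky,gvx,gvy,jtx,jvy,jyz,kvx,txz
∂3: piv[aegv,agjt,agjv,agjy,agkv,agkx,agvx,agvy,ajvy,akvx,gjyz,gtxz] rk=12  ker:gjvy,gkvx
∂2c = 0
c vs im∂3: reduces to 0 ⇒ boundary

cycle:yes boundary:yes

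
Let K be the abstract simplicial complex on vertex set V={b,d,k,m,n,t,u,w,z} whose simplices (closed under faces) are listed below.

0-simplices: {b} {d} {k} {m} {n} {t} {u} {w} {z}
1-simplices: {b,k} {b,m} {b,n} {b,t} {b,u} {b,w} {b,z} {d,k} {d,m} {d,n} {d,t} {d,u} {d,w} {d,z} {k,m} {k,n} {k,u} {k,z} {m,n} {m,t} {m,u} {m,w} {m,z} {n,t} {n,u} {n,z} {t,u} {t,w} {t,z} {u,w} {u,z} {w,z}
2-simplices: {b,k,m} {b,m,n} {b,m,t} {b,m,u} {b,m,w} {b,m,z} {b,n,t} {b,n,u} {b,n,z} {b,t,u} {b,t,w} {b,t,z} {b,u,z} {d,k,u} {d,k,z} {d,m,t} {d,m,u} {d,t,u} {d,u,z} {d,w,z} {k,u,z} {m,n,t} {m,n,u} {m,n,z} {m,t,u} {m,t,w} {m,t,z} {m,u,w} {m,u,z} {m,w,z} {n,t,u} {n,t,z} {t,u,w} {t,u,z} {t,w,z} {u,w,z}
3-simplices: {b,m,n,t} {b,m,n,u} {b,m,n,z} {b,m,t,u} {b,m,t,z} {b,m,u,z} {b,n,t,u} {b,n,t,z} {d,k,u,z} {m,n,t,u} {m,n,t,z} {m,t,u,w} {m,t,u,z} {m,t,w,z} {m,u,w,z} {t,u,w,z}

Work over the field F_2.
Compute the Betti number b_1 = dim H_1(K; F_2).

b_1=3

n_0=9 n_1=32 n_2=36 n_3=16  [Z2]
∂1: piv[bk,bm,bn,bt,bu,bw,bz,dk] rk=8  ker:dm,dn,dt,du,dw,dz,km,kn,ku,kz,mn,mt,mu,mw,mz,nt,nu,nz,tu,tw,tz,uw,uz,wz
∂2: piv[bkm,bmn,bmt,bmu,bmw,bmz,bnt,bnu,bnz,btu,btw,btz,buz,dku,dkz,dmt,dmu,duz,dwz,muw,mwz] rk=21  ker:dtu,kuz,mnt,mnu,mnz,mtu,mtw,mtz,muz,ntu,ntz,tuw,tuz,twz,uwz
∂3: piv[bmnt,bmnu,bmnz,bmtu,bmtz,bmuz,bntu,bntz,dkuz,mtuw,mtuz,mtwz,muwz] rk=13  ker:mntu,mntz,tuwz
b_1=(32−8)−21=3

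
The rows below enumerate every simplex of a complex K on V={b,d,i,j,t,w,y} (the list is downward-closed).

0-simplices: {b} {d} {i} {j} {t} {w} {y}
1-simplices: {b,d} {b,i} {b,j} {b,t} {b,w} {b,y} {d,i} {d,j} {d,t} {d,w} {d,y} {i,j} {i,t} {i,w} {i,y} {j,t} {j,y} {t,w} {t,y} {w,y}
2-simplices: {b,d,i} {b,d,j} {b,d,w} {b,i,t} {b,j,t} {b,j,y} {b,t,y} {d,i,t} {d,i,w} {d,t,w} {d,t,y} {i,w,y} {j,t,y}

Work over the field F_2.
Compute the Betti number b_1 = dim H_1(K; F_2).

b_1=2

n_0=7 n_1=20 n_2=13  [Z2]
∂1: piv[bd,bi,bj,bt,bw,by] rk=6  ker:di,dj,dt,dw,dy,ij,it,iw,iy,jt,jy,tw,ty,wy
∂2: piv[bdi,bdj,bdw,bit,bjt,bjy,bty,dit,diw,dtw,dty,iwy] rk=12  ker:jty
b_1=(20−6)−12=2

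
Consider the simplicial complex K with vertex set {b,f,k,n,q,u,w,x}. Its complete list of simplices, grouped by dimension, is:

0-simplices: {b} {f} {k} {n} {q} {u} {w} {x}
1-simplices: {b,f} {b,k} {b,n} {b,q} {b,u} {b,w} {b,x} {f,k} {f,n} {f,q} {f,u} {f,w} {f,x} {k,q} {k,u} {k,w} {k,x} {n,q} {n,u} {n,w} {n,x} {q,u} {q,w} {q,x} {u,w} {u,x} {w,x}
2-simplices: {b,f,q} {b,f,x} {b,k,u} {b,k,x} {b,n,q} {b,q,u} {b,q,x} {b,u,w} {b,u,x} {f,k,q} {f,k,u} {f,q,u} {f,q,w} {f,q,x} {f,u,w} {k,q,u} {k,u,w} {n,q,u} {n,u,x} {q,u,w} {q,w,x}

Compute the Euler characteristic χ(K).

n_0=8 n_1=27 n_2=21
χ=+8−27+21=2

χ(K)=2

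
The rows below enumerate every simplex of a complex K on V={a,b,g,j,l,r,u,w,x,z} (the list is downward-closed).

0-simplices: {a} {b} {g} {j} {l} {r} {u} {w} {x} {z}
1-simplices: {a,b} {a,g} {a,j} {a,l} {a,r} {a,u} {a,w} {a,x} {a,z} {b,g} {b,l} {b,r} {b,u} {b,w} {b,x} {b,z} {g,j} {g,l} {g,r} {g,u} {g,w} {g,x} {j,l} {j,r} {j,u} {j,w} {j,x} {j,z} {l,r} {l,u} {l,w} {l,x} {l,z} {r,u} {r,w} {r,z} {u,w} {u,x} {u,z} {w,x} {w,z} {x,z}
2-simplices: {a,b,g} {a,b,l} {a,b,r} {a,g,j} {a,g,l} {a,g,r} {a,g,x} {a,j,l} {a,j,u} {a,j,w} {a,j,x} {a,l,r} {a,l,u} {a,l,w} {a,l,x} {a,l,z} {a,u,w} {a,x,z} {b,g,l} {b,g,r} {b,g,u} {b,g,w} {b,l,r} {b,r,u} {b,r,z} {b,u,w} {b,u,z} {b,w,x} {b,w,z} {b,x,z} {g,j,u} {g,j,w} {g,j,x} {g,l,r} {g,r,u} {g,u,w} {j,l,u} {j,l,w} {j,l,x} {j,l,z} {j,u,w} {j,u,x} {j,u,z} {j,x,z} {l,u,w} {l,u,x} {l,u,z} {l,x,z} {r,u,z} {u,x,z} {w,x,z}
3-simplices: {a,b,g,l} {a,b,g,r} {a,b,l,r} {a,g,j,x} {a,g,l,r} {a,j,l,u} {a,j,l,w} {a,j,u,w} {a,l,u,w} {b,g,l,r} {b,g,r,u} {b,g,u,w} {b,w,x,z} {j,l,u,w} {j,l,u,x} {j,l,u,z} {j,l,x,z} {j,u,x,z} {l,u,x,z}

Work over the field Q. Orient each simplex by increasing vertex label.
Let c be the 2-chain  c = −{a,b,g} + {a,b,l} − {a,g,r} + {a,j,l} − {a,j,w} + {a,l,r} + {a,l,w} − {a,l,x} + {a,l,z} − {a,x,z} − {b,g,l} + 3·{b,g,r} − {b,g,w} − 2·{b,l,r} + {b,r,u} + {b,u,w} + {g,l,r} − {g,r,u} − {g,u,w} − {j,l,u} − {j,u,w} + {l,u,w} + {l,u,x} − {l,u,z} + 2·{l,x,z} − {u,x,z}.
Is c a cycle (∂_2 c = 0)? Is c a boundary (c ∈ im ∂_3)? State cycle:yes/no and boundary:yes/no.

cycle:yes boundary:no

n_0=10 n_1=42 n_2=51 n_3=19  [Q]
∂1: piv[ab,ag,aj,al,ar,au,aw,ax,az] rk=9  ker:bg,bl,br,bu,bw,bx,bz,gj,gl,gr,gu,gw,gx,jl,jr,ju,jw,jx,jz,lr,lu,lw,lx,lz,ru,rw,rz,uw,ux,uz,wx,wz,xz
∂2: piv[abg,abl,abr,agj,agl,agr,agx,ajl,aju,ajw,ajx,alr,alu,alw,alx,alz,auw,axz,bgu,bgw,bru,brz,buw,buz,bwx,bwz,bxz,gju,jlz,jux,juz] rk=31  ker:bgl,bgr,blr,gjw,gjx,glr,gru,guw,jlu,jlw,jlx,juw,jxz,luw,lux,luz,lxz,ruz,uxz,wxz
∂3: piv[abgl,abgr,ablr,agjx,aglr,ajlu,ajlw,ajuw,aluw,bgru,bguw,bwxz,jlux,jluz,jlxz,juxz] rk=16  ker:bglr,jluw,luxz
∂2c = 0
c vs im∂3: residual ≠ 0 ⇒ not boundary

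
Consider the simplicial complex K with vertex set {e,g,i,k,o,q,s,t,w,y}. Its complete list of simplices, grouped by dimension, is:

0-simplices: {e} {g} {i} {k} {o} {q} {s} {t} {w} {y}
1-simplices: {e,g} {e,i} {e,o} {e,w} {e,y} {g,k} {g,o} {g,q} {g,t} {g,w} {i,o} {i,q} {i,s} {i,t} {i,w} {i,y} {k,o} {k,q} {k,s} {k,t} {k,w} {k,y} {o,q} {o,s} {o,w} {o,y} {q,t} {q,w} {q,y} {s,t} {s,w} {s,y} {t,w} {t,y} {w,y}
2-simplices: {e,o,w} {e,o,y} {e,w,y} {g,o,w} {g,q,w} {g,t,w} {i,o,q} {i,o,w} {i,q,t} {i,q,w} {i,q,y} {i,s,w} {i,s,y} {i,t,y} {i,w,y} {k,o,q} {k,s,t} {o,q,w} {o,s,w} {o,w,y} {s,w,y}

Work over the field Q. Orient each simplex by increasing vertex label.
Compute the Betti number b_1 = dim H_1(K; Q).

n_0=10 n_1=35 n_2=21  [Q]
∂1: piv[eg,ei,eo,ew,ey,gk,gq,gt,is] rk=9  ker:go,gw,io,iq,it,iw,iy,ko,kq,ks,kt,kw,ky,oq,os,ow,oy,qt,qw,qy,st,sw,sy,tw,ty,wy
∂2: piv[eow,eoy,ewy,gow,gqw,gtw,ioq,iow,iqt,iqw,iqy,isw,isy,ity,iwy,koq,kst,osw] rk=18  ker:oqw,owy,swy
b_1=(35−9)−18=8

b_1=8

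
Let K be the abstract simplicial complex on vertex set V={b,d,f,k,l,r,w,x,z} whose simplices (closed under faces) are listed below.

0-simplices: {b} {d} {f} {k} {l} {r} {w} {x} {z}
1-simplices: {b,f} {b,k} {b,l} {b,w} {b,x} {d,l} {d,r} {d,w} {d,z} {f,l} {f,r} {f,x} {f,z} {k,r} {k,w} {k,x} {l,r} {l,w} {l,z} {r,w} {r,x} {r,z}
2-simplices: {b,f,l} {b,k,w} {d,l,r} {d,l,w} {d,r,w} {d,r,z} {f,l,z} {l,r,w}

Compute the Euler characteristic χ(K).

n_0=9 n_1=22 n_2=8
χ=+9−22+8=-5

χ(K)=-5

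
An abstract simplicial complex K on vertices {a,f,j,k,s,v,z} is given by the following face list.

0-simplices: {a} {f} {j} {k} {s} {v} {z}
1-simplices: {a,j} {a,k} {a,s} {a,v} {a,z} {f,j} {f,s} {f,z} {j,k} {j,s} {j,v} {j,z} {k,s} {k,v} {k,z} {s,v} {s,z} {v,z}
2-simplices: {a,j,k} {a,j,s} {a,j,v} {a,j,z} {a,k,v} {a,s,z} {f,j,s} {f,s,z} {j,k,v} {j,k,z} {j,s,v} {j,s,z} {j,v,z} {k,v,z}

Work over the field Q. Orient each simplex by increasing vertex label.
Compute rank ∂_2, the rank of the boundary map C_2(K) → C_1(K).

n_0=7 n_1=18 n_2=14  [Q]
∂1: piv[aj,ak,as,av,az,fj] rk=6  ker:fs,fz,jk,js,jv,jz,ks,kv,kz,sv,sz,vz
∂2: piv[ajk,ajs,ajv,ajz,akv,asz,fjs,fsz,jkz,jsv,jvz] rk=11  ker:jkv,jsz,kvz
rk∂_2=11

rank∂_2=11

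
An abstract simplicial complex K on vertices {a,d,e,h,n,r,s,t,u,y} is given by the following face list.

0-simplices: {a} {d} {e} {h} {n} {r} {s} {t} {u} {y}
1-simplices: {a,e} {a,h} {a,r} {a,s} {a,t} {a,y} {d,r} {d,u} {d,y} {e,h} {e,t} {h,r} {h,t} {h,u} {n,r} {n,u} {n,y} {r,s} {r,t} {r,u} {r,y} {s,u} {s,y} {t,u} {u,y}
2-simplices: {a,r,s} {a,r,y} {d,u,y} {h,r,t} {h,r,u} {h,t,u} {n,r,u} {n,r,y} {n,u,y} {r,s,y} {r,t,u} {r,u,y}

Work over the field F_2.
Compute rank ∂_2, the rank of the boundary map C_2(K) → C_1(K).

rank∂_2=10

n_0=10 n_1=25 n_2=12  [Z2]
∂1: piv[ae,ah,ar,as,at,ay,dr,du,nr] rk=9  ker:dy,eh,et,hr,ht,hu,nu,ny,rs,rt,ru,ry,su,sy,tu,uy
∂2: piv[ars,ary,duy,hrt,hru,htu,nru,nry,nuy,rsy] rk=10  ker:rtu,ruy
rk∂_2=10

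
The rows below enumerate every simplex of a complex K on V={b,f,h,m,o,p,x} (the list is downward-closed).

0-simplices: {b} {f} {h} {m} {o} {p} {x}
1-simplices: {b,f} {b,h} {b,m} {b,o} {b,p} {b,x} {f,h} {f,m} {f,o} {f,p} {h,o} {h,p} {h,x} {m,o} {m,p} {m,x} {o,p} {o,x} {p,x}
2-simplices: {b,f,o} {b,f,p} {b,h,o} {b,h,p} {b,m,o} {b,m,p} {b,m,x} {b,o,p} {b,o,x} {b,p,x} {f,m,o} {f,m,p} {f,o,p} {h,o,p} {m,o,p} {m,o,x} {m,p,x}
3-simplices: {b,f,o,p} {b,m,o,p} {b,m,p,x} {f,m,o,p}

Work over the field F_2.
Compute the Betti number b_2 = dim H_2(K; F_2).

n_0=7 n_1=19 n_2=17 n_3=4  [Z2]
∂1: piv[bf,bh,bm,bo,bp,bx] rk=6  ker:fh,fm,fo,fp,ho,hp,hx,mo,mp,mx,op,ox,px
∂2: piv[bfo,bfp,bho,bhp,bmo,bmp,bmx,bop,box,bpx,fmo] rk=11  ker:fmp,fop,hop,mop,mox,mpx
∂3: piv[bfop,bmop,bmpx,fmop] rk=4
b_2=(17−11)−4=2

b_2=2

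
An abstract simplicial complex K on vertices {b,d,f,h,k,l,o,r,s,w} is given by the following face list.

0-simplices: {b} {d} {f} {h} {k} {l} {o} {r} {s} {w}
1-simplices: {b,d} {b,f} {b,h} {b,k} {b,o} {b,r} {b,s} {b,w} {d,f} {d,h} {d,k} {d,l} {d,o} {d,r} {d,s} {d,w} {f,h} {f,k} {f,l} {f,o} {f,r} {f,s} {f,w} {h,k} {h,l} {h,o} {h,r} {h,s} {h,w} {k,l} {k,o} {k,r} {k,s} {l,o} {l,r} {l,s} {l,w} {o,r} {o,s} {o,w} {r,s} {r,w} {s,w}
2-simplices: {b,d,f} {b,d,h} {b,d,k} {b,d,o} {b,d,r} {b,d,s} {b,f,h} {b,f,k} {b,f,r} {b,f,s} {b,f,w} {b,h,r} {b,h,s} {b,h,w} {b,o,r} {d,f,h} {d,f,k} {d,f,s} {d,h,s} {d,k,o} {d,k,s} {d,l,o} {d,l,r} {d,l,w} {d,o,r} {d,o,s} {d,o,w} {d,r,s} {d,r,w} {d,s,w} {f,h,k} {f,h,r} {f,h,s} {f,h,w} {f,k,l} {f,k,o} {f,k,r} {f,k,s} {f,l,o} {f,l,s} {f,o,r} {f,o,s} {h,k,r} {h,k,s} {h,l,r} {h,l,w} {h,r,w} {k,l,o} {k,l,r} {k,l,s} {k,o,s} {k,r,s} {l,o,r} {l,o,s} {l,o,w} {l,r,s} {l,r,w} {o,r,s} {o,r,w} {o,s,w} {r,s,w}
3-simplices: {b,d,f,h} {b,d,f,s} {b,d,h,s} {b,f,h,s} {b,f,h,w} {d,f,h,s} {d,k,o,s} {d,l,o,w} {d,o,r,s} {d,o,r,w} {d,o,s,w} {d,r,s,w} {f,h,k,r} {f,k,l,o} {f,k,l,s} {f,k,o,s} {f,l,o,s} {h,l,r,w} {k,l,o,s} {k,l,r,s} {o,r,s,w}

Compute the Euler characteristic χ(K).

χ(K)=7

n_0=10 n_1=43 n_2=61 n_3=21
χ=+10−43+61−21=7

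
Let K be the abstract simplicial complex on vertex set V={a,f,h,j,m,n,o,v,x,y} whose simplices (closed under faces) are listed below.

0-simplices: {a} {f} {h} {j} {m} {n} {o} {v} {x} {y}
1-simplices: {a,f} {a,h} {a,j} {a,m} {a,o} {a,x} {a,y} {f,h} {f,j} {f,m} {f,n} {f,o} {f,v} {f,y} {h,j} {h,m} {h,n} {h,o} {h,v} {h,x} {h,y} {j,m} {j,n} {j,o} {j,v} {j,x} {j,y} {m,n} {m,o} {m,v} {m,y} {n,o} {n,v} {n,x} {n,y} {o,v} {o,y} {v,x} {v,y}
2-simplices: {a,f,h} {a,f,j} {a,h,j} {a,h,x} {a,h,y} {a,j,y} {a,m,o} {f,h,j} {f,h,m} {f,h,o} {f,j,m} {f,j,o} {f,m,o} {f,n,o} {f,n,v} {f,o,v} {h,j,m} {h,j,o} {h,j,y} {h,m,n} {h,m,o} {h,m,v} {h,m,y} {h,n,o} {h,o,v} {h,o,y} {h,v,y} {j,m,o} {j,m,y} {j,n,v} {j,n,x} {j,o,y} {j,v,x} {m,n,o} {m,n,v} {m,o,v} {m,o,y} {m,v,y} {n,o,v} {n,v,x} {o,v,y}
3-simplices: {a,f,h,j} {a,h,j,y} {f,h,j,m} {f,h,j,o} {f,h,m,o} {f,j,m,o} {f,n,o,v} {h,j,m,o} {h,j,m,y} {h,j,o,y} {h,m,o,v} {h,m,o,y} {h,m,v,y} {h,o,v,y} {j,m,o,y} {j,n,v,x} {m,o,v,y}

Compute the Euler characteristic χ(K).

n_0=10 n_1=39 n_2=41 n_3=17
χ=+10−39+41−17=-5

χ(K)=-5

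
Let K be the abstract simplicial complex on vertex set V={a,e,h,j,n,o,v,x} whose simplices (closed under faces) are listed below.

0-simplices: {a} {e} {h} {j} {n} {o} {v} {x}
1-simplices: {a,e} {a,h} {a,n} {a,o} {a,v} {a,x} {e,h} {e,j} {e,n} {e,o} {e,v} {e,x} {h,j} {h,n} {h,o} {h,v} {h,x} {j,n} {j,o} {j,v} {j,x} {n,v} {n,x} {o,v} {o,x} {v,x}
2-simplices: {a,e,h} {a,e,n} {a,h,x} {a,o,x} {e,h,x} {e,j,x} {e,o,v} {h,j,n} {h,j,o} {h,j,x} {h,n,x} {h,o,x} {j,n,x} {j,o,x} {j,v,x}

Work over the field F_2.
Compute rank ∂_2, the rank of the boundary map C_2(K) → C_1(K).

n_0=8 n_1=26 n_2=15  [Z2]
∂1: piv[ae,ah,an,ao,av,ax,ej] rk=7  ker:eh,en,eo,ev,ex,hj,hn,ho,hv,hx,jn,jo,jv,jx,nv,nx,ov,ox,vx
∂2: piv[aeh,aen,ahx,aox,ehx,ejx,eov,hjn,hjo,hjx,hnx,hox,jvx] rk=13  ker:jnx,jox
rk∂_2=13

rank∂_2=13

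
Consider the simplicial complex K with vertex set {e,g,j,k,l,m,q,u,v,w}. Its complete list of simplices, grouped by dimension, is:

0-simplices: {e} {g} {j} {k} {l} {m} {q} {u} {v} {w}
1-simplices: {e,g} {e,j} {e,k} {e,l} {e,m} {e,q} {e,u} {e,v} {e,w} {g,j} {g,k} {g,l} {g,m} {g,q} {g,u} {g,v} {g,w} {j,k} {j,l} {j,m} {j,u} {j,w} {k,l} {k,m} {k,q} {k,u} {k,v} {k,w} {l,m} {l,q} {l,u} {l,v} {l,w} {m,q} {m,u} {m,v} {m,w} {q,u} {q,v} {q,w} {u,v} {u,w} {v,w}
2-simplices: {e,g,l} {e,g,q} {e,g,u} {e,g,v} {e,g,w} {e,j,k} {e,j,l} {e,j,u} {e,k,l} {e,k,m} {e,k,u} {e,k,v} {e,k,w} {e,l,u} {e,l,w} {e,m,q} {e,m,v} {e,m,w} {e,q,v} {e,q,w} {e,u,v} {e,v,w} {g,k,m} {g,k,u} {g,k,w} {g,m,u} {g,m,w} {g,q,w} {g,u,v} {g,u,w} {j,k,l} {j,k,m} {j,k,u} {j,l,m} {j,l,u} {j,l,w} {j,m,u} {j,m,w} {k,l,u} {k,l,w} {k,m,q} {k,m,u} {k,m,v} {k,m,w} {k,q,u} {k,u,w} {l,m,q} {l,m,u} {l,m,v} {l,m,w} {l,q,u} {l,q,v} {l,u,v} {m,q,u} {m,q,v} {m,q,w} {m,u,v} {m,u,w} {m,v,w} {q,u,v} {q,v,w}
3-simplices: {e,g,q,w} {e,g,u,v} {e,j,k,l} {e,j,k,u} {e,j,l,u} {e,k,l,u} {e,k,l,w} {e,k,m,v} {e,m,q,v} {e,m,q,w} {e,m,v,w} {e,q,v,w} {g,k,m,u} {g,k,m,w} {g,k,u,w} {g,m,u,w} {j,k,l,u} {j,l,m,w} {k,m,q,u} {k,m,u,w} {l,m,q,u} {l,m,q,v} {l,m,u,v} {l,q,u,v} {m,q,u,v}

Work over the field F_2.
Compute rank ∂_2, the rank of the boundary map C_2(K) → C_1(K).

rank∂_2=33

n_0=10 n_1=43 n_2=61 n_3=25  [Z2]
∂1: piv[eg,ej,ek,el,em,eq,eu,ev,ew] rk=9  ker:gj,gk,gl,gm,gq,gu,gv,gw,jk,jl,jm,ju,jw,kl,km,kq,ku,kv,kw,lm,lq,lu,lv,lw,mq,mu,mv,mw,qu,qv,qw,uv,uw,vw
∂2: piv[egl,egq,egu,egv,egw,ejk,ejl,eju,ekl,ekm,eku,ekv,ekw,elu,elw,emq,emv,emw,eqv,eqw,euv,evw,gkm,gku,gmu,guw,jkm,jlm,jlw,kmq,kqu,lmq,lmv] rk=33  ker:gkw,gmw,gqw,guv,jkl,jku,jlu,jmu,jmw,klu,klw,kmu,kmv,kmw,kuw,lmu,lmw,lqu,lqv,luv,mqu,mqv,mqw,muv,muw,mvw,quv,qvw
∂3: piv[egqw,eguv,ejkl,ejku,ejlu,eklu,eklw,ekmv,emqv,emqw,emvw,eqvw,gkmu,gkmw,gkuw,gmuw,jlmw,kmqu,lmqu,lmqv,lmuv,lquv] rk=22  ker:jklu,kmuw,mquv
rk∂_2=33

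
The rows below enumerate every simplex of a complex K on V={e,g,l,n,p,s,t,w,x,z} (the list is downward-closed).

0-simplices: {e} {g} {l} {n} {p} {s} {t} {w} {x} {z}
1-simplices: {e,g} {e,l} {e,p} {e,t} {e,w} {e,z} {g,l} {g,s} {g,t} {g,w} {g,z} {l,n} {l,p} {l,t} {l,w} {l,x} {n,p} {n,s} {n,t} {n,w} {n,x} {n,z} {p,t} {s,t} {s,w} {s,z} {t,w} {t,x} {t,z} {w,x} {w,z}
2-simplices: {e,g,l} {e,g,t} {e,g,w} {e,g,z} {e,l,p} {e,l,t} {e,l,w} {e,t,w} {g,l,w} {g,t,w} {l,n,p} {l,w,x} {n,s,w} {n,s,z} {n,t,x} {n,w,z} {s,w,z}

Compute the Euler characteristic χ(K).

n_0=10 n_1=31 n_2=17
χ=+10−31+17=-4

χ(K)=-4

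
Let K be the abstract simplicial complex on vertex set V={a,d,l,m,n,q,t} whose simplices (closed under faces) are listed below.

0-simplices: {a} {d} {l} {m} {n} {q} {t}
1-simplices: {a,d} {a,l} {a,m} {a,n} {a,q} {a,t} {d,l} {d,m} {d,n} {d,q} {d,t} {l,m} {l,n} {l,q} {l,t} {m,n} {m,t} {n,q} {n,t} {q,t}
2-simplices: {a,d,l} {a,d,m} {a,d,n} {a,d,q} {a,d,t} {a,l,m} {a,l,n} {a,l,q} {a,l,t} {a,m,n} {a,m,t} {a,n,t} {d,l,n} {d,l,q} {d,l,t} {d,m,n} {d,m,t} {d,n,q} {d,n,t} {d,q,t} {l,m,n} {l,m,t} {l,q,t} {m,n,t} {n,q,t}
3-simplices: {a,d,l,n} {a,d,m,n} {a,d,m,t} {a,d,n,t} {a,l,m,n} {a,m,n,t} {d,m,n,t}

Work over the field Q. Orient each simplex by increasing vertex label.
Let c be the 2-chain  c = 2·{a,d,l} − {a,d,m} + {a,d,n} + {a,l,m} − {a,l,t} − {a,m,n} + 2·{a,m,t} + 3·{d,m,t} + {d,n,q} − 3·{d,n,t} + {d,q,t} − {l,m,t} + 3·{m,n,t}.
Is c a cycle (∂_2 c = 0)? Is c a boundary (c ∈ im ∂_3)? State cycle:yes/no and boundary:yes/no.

cycle:no boundary:no

n_0=7 n_1=20 n_2=25 n_3=7  [Q]
∂1: piv[ad,al,am,an,aq,at] rk=6  ker:dl,dm,dn,dq,dt,lm,ln,lq,lt,mn,mt,nq,nt,qt
∂2: piv[adl,adm,adn,adq,adt,alm,aln,alq,alt,amn,amt,ant,dnq,dqt] rk=14  ker:dln,dlq,dlt,dmn,dmt,dnt,lmn,lmt,lqt,mnt,nqt
∂3: piv[adln,admn,admt,adnt,almn,amnt] rk=6  ker:dmnt
∂2c = 2·{a,d} − 2·{a,l} + {a,m} − {a,t} + 2·{d,l} + 2·{d,m} − {d,n} − {d,t} + 2·{m,n} + {m,t} + {n,q} + {q,t}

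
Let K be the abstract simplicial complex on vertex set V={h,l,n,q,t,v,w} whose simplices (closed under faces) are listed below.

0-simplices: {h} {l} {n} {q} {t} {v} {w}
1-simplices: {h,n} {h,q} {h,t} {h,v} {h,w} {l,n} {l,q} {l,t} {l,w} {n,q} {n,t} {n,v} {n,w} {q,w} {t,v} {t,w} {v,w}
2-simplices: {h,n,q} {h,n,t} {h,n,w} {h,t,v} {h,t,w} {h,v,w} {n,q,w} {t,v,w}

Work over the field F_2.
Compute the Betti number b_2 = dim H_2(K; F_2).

n_0=7 n_1=17 n_2=8  [Z2]
∂1: piv[hn,hq,ht,hv,hw,ln] rk=6  ker:lq,lt,lw,nq,nt,nv,nw,qw,tv,tw,vw
∂2: piv[hnq,hnt,hnw,htv,htw,hvw,nqw] rk=7  ker:tvw
b_2=(8−7)−0=1

b_2=1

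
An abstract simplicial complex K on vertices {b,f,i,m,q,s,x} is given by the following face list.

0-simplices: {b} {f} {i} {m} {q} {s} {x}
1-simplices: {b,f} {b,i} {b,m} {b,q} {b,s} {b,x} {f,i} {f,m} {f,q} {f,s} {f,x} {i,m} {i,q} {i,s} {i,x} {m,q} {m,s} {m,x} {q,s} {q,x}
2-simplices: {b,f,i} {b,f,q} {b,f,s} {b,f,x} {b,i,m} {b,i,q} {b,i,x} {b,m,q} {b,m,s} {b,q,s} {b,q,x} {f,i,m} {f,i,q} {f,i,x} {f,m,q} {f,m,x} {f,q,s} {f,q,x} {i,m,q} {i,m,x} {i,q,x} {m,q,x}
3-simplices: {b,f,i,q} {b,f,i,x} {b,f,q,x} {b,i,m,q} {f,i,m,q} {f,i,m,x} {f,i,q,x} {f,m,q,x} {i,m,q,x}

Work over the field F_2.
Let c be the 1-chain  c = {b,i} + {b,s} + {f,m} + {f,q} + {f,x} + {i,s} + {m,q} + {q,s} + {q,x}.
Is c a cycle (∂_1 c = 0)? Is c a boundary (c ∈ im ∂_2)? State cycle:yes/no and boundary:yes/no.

n_0=7 n_1=20 n_2=22 n_3=9  [Z2]
∂1: piv[bf,bi,bm,bq,bs,bx] rk=6  ker:fi,fm,fq,fs,fx,im,iq,is,ix,mq,ms,mx,qs,qx
∂2: piv[bfi,bfq,bfs,bfx,bim,biq,bix,bmq,bms,bqs,bqx,fim,fmx] rk=13  ker:fiq,fix,fmq,fqs,fqx,imq,imx,iqx,mqx
∂3: piv[bfiq,bfix,bfqx,bimq,fimq,fimx,fiqx,fmqx] rk=8  ker:imqx
∂1c = {f} + {s}

cycle:no boundary:no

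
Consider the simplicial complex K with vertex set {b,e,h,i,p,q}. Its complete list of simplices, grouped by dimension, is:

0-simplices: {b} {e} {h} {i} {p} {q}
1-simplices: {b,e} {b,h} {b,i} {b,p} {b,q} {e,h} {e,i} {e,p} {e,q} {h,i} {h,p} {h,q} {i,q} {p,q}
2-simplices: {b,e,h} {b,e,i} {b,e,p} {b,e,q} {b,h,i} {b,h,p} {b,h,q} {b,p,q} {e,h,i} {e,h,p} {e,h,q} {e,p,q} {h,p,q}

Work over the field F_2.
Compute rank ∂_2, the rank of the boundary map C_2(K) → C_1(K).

n_0=6 n_1=14 n_2=13  [Z2]
∂1: piv[be,bh,bi,bp,bq] rk=5  ker:eh,ei,ep,eq,hi,hp,hq,iq,pq
∂2: piv[beh,bei,bep,beq,bhi,bhp,bhq,bpq] rk=8  ker:ehi,ehp,ehq,epq,hpq
rk∂_2=8

rank∂_2=8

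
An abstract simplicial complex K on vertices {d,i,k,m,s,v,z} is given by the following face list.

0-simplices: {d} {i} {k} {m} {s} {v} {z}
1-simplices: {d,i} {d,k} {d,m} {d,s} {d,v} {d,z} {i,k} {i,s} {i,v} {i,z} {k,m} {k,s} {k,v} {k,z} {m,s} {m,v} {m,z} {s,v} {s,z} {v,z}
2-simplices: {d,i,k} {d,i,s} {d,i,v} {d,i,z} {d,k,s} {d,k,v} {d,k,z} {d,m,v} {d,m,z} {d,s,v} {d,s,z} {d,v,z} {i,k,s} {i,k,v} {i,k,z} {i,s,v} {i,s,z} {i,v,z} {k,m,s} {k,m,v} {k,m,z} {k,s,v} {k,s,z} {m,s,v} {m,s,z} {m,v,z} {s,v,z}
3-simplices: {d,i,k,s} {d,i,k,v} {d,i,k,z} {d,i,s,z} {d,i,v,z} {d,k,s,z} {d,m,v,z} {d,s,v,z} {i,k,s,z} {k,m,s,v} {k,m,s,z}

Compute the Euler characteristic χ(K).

χ(K)=3

n_0=7 n_1=20 n_2=27 n_3=11
χ=+7−20+27−11=3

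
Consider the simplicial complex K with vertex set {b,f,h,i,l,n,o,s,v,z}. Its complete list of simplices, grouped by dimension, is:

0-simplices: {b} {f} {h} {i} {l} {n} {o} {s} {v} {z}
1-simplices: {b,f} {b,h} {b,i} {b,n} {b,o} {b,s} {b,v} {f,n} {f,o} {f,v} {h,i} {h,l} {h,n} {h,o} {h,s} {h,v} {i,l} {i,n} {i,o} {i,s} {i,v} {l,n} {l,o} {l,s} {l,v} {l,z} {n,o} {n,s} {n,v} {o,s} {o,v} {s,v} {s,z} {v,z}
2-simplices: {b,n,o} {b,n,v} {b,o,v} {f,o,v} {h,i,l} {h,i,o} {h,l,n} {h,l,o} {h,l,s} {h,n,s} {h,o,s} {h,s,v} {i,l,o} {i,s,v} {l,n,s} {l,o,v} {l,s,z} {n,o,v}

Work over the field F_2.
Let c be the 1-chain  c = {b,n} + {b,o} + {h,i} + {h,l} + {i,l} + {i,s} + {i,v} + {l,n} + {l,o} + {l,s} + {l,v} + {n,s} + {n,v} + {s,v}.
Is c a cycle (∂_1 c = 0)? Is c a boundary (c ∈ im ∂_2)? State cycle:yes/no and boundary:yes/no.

cycle:yes boundary:yes

n_0=10 n_1=34 n_2=18  [Z2]
∂1: piv[bf,bh,bi,bn,bo,bs,bv,hl,lz] rk=9  ker:fn,fo,fv,hi,hn,ho,hs,hv,il,in,io,is,iv,ln,lo,ls,lv,no,ns,nv,os,ov,sv,sz,vz
∂2: piv[bno,bnv,bov,fov,hil,hio,hln,hlo,hls,hns,hos,hsv,isv,lov,lsz] rk=15  ker:ilo,lns,nov
∂1c = 0
c vs im∂2: reduces to 0 ⇒ boundary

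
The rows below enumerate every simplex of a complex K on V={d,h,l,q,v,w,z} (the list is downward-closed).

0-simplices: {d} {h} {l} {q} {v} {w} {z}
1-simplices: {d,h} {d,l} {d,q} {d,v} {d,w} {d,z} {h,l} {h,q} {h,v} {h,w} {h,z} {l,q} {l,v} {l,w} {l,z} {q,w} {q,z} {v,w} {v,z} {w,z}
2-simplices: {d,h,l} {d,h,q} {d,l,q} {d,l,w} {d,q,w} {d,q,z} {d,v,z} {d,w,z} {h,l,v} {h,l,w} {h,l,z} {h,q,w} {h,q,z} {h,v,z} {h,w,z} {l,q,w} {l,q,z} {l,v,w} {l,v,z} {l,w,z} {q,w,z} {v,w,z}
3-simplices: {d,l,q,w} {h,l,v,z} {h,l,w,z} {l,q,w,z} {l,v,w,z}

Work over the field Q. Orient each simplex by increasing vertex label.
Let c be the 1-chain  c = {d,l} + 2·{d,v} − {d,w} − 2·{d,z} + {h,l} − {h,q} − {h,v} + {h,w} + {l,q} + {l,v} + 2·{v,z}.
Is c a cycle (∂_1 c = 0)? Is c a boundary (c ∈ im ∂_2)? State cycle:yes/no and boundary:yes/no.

cycle:yes boundary:yes

n_0=7 n_1=20 n_2=22 n_3=5  [Q]
∂1: piv[dh,dl,dq,dv,dw,dz] rk=6  ker:hl,hq,hv,hw,hz,lq,lv,lw,lz,qw,qz,vw,vz,wz
∂2: piv[dhl,dhq,dlq,dlw,dqw,dqz,dvz,dwz,hlv,hlw,hlz,hqz,hvz,lvw] rk=14  ker:hqw,hwz,lqw,lqz,lvz,lwz,qwz,vwz
∂3: piv[dlqw,hlvz,hlwz,lqwz,lvwz] rk=5
∂1c = 0
c vs im∂2: reduces to 0 ⇒ boundary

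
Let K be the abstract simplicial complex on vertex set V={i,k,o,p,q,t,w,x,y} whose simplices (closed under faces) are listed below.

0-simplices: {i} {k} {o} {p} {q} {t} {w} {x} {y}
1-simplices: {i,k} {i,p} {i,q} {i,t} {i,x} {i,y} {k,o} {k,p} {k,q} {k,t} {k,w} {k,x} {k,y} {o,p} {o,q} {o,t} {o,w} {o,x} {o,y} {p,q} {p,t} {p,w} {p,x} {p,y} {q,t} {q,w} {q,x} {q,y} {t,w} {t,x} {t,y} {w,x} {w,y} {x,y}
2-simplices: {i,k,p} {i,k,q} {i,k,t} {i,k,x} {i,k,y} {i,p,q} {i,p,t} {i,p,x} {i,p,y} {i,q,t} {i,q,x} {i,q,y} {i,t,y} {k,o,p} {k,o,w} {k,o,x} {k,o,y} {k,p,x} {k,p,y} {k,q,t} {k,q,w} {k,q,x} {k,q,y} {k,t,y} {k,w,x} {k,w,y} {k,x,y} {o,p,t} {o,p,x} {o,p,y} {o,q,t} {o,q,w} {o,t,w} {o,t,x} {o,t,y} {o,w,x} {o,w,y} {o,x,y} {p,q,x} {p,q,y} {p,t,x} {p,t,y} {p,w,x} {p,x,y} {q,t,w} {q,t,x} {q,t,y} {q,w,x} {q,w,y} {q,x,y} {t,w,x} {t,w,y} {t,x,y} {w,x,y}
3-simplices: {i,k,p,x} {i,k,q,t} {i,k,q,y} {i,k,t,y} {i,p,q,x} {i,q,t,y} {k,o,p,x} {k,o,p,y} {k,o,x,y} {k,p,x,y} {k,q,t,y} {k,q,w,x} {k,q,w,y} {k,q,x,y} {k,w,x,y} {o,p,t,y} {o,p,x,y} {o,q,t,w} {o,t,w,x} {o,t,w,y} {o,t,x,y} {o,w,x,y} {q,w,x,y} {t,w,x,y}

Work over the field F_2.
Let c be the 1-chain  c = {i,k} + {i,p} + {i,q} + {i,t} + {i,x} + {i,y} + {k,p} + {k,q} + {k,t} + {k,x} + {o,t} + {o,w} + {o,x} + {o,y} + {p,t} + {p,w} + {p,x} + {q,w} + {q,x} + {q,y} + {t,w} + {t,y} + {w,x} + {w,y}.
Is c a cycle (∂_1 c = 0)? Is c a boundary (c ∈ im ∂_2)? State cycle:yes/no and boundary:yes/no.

n_0=9 n_1=34 n_2=54 n_3=24  [Z2]
∂1: piv[ik,ip,iq,it,ix,iy,ko,kw] rk=8  ker:kp,kq,kt,kx,ky,op,oq,ot,ow,ox,oy,pq,pt,pw,px,py,qt,qw,qx,qy,tw,tx,ty,wx,wy,xy
∂2: piv[ikp,ikq,ikt,ikx,iky,ipq,ipt,ipx,ipy,iqt,iqx,iqy,ity,kop,kow,kox,koy,kqw,kwx,kwy,kxy,opt,oqt,otw,otx,pwx] rk=26  ker:kpx,kpy,kqt,kqx,kqy,kty,opx,opy,oqw,oty,owx,owy,oxy,pqx,pqy,ptx,pty,pxy,qtw,qtx,qty,qwx,qwy,qxy,twx,twy,txy,wxy
∂3: piv[ikpx,ikqt,ikqy,ikty,ipqx,iqty,kopx,kopy,koxy,kpxy,kqwx,kqwy,kqxy,kwxy,opty,oqtw,otwx,otwy,otxy,owxy] rk=20  ker:kqty,opxy,qwxy,twxy
∂1c = {k} + {p} + {q} + {y}

cycle:no boundary:no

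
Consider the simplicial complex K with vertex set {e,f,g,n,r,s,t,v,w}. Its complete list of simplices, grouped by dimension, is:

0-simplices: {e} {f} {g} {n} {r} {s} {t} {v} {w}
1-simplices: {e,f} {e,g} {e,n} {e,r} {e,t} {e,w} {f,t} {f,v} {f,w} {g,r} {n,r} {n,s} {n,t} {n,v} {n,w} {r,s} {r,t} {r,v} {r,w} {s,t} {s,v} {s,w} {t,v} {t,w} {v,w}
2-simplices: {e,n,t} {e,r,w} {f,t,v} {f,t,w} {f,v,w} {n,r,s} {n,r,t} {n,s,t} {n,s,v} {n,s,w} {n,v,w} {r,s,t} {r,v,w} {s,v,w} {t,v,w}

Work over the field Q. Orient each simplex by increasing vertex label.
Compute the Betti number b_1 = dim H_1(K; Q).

b_1=5

n_0=9 n_1=25 n_2=15  [Q]
∂1: piv[ef,eg,en,er,et,ew,fv,ns] rk=8  ker:ft,fw,gr,nr,nt,nv,nw,rs,rt,rv,rw,st,sv,sw,tv,tw,vw
∂2: piv[ent,erw,ftv,ftw,fvw,nrs,nrt,nst,nsv,nsw,nvw,rvw] rk=12  ker:rst,svw,tvw
b_1=(25−8)−12=5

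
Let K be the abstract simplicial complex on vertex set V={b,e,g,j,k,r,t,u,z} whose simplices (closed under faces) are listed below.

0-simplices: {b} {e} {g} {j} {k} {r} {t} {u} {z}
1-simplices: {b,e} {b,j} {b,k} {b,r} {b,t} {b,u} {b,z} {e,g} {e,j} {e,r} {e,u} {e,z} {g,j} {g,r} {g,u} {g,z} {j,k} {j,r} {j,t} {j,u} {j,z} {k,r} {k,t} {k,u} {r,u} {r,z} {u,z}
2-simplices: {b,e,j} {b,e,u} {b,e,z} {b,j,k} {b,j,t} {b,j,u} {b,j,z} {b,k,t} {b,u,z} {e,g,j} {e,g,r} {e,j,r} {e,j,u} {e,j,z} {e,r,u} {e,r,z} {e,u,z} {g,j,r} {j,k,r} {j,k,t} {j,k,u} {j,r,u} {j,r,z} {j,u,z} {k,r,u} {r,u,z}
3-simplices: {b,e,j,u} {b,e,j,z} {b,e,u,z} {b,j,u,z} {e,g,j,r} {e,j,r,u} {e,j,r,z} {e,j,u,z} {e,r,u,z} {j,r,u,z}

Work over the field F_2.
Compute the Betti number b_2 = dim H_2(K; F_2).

b_2=2

n_0=9 n_1=27 n_2=26 n_3=10  [Z2]
∂1: piv[be,bj,bk,br,bt,bu,bz,eg] rk=8  ker:ej,er,eu,ez,gj,gr,gu,gz,jk,jr,jt,ju,jz,kr,kt,ku,ru,rz,uz
∂2: piv[bej,beu,bez,bjk,bjt,bju,bjz,bkt,buz,egj,egr,ejr,eru,erz,jkr,jku] rk=16  ker:eju,ejz,euz,gjr,jkt,jru,jrz,juz,kru,ruz
∂3: piv[beju,bejz,beuz,bjuz,egjr,ejru,ejrz,eruz] rk=8  ker:ejuz,jruz
b_2=(26−16)−8=2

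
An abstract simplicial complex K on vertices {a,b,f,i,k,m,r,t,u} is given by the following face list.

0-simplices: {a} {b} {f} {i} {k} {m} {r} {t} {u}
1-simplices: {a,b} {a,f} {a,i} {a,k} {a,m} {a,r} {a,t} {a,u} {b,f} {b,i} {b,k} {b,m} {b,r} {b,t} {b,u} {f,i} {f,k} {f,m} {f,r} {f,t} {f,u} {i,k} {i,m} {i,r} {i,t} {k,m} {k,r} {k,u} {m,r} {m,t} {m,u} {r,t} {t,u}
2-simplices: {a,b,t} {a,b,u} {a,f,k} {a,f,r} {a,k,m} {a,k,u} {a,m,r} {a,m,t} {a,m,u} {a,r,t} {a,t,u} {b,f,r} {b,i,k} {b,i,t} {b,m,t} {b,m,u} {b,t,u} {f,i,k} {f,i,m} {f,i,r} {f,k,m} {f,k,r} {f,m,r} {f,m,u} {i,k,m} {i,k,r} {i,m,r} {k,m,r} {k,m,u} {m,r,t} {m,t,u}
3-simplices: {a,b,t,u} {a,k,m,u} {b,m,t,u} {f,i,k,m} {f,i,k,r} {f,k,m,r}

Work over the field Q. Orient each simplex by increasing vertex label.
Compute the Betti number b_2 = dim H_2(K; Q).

n_0=9 n_1=33 n_2=31 n_3=6  [Q]
∂1: piv[ab,af,ai,ak,am,ar,at,au] rk=8  ker:bf,bi,bk,bm,br,bt,bu,fi,fk,fm,fr,ft,fu,ik,im,ir,it,km,kr,ku,mr,mt,mu,rt,tu
∂2: piv[abt,abu,afk,afr,akm,aku,amr,amt,amu,art,atu,bfr,bik,bit,bmt,fik,fim,fir,fkm,fkr,fmu] rk=21  ker:bmu,btu,fmr,ikm,ikr,imr,kmr,kmu,mrt,mtu
∂3: piv[abtu,akmu,bmtu,fikm,fikr,fkmr] rk=6
b_2=(31−21)−6=4

b_2=4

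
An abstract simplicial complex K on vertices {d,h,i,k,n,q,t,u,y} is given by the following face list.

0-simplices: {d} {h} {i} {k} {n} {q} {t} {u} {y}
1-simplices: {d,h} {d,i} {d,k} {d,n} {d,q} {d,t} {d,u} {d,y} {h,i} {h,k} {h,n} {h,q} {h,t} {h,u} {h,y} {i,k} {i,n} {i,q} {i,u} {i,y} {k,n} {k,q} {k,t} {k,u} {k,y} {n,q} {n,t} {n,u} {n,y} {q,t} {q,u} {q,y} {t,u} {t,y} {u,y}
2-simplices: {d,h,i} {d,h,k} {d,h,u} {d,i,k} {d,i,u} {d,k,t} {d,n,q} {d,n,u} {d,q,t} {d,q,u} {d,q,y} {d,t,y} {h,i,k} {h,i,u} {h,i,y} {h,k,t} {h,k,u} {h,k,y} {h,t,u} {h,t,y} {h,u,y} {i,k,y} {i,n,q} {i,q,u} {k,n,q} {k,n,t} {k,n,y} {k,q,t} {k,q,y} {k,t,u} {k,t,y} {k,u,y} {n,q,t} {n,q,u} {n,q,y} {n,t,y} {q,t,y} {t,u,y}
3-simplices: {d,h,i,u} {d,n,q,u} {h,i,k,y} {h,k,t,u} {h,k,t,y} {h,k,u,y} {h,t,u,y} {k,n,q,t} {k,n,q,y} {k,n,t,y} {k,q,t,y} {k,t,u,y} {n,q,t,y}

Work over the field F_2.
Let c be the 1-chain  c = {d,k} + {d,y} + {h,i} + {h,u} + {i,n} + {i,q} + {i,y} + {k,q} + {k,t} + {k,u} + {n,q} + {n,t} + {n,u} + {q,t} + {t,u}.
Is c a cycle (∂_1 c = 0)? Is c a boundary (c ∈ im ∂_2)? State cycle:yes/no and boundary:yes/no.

cycle:yes boundary:yes

n_0=9 n_1=35 n_2=38 n_3=13  [Z2]
∂1: piv[dh,di,dk,dn,dq,dt,du,dy] rk=8  ker:hi,hk,hn,hq,ht,hu,hy,ik,in,iq,iu,iy,kn,kq,kt,ku,ky,nq,nt,nu,ny,qt,qu,qy,tu,ty,uy
∂2: piv[dhi,dhk,dhu,dik,diu,dkt,dnq,dnu,dqt,dqu,dqy,dty,hiy,hkt,hku,hky,htu,hty,huy,inq,iqu,knq,knt,kny,kqt] rk=25  ker:hik,hiu,iky,kqy,ktu,kty,kuy,nqt,nqu,nqy,nty,qty,tuy
∂3: piv[dhiu,dnqu,hiky,hktu,hkty,hkuy,htuy,knqt,knqy,knty,kqty] rk=11  ker:ktuy,nqty
∂1c = 0
c vs im∂2: reduces to 0 ⇒ boundary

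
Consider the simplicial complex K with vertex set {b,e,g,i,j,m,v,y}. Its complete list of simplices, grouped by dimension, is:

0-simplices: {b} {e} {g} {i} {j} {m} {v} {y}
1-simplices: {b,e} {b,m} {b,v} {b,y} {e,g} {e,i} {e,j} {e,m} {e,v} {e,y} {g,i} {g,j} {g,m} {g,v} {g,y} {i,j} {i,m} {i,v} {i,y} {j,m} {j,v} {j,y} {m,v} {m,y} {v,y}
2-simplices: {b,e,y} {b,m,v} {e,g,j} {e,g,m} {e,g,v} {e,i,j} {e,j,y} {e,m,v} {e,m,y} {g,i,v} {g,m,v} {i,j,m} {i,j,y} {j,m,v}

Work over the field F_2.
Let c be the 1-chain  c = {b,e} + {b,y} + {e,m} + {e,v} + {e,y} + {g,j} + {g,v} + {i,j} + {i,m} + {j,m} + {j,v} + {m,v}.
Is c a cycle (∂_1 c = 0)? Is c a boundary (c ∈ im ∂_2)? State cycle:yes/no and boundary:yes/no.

n_0=8 n_1=25 n_2=14  [Z2]
∂1: piv[be,bm,bv,by,eg,ei,ej] rk=7  ker:em,ev,ey,gi,gj,gm,gv,gy,ij,im,iv,iy,jm,jv,jy,mv,my,vy
∂2: piv[bey,bmv,egj,egm,egv,eij,ejy,emv,emy,giv,ijm,ijy,jmv] rk=13  ker:gmv
∂1c = 0
c vs im∂2: residual ≠ 0 ⇒ not boundary

cycle:yes boundary:no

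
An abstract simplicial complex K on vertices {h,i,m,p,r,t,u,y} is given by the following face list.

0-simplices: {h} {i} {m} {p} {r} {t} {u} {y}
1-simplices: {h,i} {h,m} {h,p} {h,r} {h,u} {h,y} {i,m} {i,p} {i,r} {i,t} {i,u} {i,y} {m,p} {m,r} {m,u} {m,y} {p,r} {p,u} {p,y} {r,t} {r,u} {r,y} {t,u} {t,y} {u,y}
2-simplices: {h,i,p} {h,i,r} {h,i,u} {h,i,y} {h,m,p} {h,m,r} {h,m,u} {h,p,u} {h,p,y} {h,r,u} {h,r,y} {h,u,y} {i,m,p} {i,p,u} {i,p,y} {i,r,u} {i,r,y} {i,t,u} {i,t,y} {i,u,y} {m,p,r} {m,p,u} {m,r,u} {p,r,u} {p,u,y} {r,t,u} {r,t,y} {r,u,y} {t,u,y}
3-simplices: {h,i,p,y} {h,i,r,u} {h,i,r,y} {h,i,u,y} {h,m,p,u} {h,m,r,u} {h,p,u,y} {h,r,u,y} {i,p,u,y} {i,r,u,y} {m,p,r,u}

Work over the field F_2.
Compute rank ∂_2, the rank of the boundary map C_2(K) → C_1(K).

rank∂_2=17

n_0=8 n_1=25 n_2=29 n_3=11  [Z2]
∂1: piv[hi,hm,hp,hr,hu,hy,it] rk=7  ker:im,ip,ir,iu,iy,mp,mr,mu,my,pr,pu,py,rt,ru,ry,tu,ty,uy
∂2: piv[hip,hir,hiu,hiy,hmp,hmr,hmu,hpu,hpy,hru,hry,huy,imp,itu,ity,mpr,rtu] rk=17  ker:ipu,ipy,iru,iry,iuy,mpu,mru,pru,puy,rty,ruy,tuy
∂3: piv[hipy,hiru,hiry,hiuy,hmpu,hmru,hpuy,hruy,ipuy,mpru] rk=10  ker:iruy
rk∂_2=17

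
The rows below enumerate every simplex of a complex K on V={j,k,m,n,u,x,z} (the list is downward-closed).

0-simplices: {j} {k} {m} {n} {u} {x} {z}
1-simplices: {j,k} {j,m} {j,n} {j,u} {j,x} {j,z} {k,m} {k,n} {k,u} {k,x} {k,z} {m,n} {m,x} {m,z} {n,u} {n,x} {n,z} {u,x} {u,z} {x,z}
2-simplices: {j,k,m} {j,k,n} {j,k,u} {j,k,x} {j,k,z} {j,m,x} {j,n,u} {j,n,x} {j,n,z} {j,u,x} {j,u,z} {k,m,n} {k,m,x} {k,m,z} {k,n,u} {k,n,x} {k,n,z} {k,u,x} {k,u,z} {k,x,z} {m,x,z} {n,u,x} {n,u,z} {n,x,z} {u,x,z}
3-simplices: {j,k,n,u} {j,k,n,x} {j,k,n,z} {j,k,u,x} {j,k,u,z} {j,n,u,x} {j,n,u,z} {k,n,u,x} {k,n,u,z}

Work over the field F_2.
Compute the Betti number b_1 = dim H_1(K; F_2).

b_1=0

n_0=7 n_1=20 n_2=25 n_3=9  [Z2]
∂1: piv[jk,jm,jn,ju,jx,jz] rk=6  ker:km,kn,ku,kx,kz,mn,mx,mz,nu,nx,nz,ux,uz,xz
∂2: piv[jkm,jkn,jku,jkx,jkz,jmx,jnu,jnx,jnz,jux,juz,kmn,kmz,kxz] rk=14  ker:kmx,knu,knx,knz,kux,kuz,mxz,nux,nuz,nxz,uxz
∂3: piv[jknu,jknx,jknz,jkux,jkuz,jnux,jnuz] rk=7  ker:knux,knuz
b_1=(20−6)−14=0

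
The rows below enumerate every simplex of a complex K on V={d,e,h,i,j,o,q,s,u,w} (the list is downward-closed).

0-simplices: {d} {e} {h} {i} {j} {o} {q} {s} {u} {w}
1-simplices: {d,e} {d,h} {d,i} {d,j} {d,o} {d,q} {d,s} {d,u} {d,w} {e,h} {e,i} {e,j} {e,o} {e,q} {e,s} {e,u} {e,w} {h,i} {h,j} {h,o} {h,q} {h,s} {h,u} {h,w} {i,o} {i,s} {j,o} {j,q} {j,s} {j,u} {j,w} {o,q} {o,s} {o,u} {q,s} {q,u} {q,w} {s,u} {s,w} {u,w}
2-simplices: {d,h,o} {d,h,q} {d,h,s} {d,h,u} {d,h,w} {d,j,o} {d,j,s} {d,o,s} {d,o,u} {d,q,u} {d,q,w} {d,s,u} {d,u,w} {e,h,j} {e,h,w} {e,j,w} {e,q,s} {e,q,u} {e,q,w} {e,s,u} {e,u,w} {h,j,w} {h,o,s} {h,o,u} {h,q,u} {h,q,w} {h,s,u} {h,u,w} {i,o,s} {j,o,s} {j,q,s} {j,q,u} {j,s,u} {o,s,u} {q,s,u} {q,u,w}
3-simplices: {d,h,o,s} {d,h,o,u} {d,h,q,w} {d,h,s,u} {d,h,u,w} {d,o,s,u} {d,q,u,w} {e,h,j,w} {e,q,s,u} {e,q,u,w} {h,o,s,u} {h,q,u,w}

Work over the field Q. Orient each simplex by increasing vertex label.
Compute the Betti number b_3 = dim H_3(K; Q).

b_3=1

n_0=10 n_1=40 n_2=36 n_3=12  [Q]
∂1: piv[de,dh,di,dj,do,dq,ds,du,dw] rk=9  ker:eh,ei,ej,eo,eq,es,eu,ew,hi,hj,ho,hq,hs,hu,hw,io,is,jo,jq,js,ju,jw,oq,os,ou,qs,qu,qw,su,sw,uw
∂2: piv[dho,dhq,dhs,dhu,dhw,djo,djs,dos,dou,dqu,dqw,dsu,duw,ehj,ehw,ejw,eqs,equ,eqw,esu,ios,jqs,jqu] rk=23  ker:euw,hjw,hos,hou,hqu,hqw,hsu,huw,jos,jsu,osu,qsu,quw
∂3: piv[dhos,dhou,dhqw,dhsu,dhuw,dosu,dquw,ehjw,eqsu,equw,hquw] rk=11  ker:hosu
b_3=(12−11)−0=1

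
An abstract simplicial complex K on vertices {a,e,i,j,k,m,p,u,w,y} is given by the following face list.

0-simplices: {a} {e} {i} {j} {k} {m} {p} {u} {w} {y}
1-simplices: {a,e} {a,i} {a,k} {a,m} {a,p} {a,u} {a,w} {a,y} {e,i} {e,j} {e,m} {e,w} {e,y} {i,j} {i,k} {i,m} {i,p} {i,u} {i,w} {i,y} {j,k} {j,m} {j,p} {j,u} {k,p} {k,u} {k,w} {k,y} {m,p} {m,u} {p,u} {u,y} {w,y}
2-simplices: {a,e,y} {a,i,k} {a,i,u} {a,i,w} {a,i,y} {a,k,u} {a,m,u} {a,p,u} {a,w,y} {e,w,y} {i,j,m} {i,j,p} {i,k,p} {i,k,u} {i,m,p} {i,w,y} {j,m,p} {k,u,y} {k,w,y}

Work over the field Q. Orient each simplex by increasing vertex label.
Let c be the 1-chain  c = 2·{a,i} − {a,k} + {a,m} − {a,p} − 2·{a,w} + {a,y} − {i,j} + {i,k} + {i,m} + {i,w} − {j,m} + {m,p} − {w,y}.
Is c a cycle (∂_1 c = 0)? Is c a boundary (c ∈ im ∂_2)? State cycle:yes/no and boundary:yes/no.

n_0=10 n_1=33 n_2=19  [Q]
∂1: piv[ae,ai,ak,am,ap,au,aw,ay,ej] rk=9  ker:ei,em,ew,ey,ij,ik,im,ip,iu,iw,iy,jk,jm,jp,ju,kp,ku,kw,ky,mp,mu,pu,uy,wy
∂2: piv[aey,aik,aiu,aiw,aiy,aku,amu,apu,awy,ewy,ijm,ijp,ikp,imp,kuy,kwy] rk=16  ker:iku,iwy,jmp
∂1c = 0
c vs im∂2: residual ≠ 0 ⇒ not boundary

cycle:yes boundary:no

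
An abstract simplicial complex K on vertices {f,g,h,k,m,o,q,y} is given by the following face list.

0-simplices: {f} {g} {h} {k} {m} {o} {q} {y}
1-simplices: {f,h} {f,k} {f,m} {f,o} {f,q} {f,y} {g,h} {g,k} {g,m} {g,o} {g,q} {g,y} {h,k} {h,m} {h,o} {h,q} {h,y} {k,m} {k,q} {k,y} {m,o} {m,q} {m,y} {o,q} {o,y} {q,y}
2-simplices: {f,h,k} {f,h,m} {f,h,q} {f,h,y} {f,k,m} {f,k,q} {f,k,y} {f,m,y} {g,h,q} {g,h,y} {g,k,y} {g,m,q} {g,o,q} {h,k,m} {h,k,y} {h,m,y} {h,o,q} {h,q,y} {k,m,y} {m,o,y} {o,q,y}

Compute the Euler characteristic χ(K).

χ(K)=3

n_0=8 n_1=26 n_2=21
χ=+8−26+21=3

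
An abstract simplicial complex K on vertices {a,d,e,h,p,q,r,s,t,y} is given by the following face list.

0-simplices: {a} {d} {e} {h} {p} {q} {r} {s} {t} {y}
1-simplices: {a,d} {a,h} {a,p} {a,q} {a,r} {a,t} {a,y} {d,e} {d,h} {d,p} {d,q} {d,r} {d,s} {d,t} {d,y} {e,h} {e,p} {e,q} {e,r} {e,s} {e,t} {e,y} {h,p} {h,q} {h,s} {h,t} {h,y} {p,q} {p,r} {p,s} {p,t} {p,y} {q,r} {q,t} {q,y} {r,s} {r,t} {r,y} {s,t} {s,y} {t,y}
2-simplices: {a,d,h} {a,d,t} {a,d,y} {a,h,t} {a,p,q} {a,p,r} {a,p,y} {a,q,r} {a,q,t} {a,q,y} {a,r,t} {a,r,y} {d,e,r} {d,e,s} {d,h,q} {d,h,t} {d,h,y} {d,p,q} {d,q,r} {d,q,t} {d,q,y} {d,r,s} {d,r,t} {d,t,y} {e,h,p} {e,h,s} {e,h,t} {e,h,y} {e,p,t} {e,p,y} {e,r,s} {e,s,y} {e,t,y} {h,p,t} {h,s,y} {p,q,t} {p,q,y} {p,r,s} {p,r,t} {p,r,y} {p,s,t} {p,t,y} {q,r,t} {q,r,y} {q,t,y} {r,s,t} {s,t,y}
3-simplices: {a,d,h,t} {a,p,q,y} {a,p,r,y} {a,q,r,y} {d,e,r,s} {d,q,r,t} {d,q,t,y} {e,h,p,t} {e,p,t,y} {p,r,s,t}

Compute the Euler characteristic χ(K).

n_0=10 n_1=41 n_2=47 n_3=10
χ=+10−41+47−10=6

χ(K)=6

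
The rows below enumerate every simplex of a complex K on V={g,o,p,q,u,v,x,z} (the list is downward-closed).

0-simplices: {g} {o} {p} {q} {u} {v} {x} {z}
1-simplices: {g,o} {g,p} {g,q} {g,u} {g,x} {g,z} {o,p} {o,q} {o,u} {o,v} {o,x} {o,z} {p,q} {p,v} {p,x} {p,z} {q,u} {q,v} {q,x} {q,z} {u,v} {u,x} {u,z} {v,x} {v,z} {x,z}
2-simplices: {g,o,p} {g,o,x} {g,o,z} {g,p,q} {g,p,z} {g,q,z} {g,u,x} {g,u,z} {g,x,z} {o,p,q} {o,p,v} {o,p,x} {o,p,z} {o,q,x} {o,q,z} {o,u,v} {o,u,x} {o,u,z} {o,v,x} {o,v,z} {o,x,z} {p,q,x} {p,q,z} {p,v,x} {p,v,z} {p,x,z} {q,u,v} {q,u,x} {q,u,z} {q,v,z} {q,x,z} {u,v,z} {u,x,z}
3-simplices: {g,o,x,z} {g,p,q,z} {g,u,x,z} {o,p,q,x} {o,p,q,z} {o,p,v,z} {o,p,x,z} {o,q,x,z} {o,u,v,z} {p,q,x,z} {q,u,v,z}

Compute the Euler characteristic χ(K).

n_0=8 n_1=26 n_2=33 n_3=11
χ=+8−26+33−11=4

χ(K)=4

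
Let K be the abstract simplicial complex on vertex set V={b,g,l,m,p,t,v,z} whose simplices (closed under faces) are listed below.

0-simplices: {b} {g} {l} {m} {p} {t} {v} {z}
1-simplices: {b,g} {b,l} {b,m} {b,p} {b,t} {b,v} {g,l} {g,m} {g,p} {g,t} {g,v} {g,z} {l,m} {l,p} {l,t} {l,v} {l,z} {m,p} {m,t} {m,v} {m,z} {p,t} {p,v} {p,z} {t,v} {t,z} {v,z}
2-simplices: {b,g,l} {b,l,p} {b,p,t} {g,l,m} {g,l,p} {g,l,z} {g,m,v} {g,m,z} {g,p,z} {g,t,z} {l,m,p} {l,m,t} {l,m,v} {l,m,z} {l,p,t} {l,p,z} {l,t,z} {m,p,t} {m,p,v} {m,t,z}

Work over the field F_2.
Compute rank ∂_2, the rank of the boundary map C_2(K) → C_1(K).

n_0=8 n_1=27 n_2=20  [Z2]
∂1: piv[bg,bl,bm,bp,bt,bv,gz] rk=7  ker:gl,gm,gp,gt,gv,lm,lp,lt,lv,lz,mp,mt,mv,mz,pt,pv,pz,tv,tz,vz
∂2: piv[bgl,blp,bpt,glm,glp,glz,gmv,gmz,gpz,gtz,lmp,lmt,lmv,lpt,ltz,mpv] rk=16  ker:lmz,lpz,mpt,mtz
rk∂_2=16

rank∂_2=16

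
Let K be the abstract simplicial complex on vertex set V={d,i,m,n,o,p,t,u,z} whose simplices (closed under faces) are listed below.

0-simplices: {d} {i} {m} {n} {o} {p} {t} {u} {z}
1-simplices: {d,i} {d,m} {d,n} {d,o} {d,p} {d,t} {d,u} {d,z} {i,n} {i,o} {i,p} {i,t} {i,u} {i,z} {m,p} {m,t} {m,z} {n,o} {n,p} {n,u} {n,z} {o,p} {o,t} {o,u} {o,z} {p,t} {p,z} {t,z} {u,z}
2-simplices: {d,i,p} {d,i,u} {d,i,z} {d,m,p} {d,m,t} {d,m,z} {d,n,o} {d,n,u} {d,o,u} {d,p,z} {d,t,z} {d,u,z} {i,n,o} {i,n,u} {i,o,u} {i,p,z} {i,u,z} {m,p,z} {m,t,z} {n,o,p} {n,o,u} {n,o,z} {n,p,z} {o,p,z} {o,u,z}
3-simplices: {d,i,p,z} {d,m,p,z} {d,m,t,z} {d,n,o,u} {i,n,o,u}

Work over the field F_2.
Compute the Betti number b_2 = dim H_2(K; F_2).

n_0=9 n_1=29 n_2=25 n_3=5  [Z2]
∂1: piv[di,dm,dn,do,dp,dt,du,dz] rk=8  ker:in,io,ip,it,iu,iz,mp,mt,mz,no,np,nu,nz,op,ot,ou,oz,pt,pz,tz,uz
∂2: piv[dip,diu,diz,dmp,dmt,dmz,dno,dnu,dou,dpz,dtz,duz,ino,inu,nop,noz,npz,ouz] rk=18  ker:iou,ipz,iuz,mpz,mtz,nou,opz
∂3: piv[dipz,dmpz,dmtz,dnou,inou] rk=5
b_2=(25−18)−5=2

b_2=2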